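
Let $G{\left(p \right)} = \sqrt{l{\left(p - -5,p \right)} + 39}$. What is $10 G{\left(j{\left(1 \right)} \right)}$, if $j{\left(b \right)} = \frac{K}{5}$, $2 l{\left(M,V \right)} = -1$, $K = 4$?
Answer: $5 \sqrt{154} \approx 62.048$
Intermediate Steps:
$l{\left(M,V \right)} = - \frac{1}{2}$ ($l{\left(M,V \right)} = \frac{1}{2} \left(-1\right) = - \frac{1}{2}$)
$j{\left(b \right)} = \frac{4}{5}$
$G{\left(p \right)} = \frac{\sqrt{154}}{2}$ ($G{\left(p \right)} = \sqrt{- \frac{1}{2} + 39} = \sqrt{\frac{77}{2}} = \frac{\sqrt{154}}{2}$)
$10 G{\left(j{\left(1 \right)} \right)} = 10 \frac{\sqrt{154}}{2} = 5 \sqrt{154}$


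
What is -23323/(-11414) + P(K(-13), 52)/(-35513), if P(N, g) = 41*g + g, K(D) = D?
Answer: 803341523/405345382 ≈ 1.9819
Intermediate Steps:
P(N, g) = 42*g
-23323/(-11414) + P(K(-13), 52)/(-35513) = -23323/(-11414) + (42*52)/(-35513) = -23323*(-1/11414) + 2184*(-1/35513) = 23323/11414 - 2184/35513 = 803341523/405345382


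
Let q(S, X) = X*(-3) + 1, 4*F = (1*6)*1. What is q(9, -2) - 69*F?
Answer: -193/2 ≈ -96.500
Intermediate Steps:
F = 3/2 (F = ((1*6)*1)/4 = (6*1)/4 = (¼)*6 = 3/2 ≈ 1.5000)
q(S, X) = 1 - 3*X (q(S, X) = -3*X + 1 = 1 - 3*X)
q(9, -2) - 69*F = (1 - 3*(-2)) - 69*3/2 = (1 + 6) - 207/2 = 7 - 207/2 = -193/2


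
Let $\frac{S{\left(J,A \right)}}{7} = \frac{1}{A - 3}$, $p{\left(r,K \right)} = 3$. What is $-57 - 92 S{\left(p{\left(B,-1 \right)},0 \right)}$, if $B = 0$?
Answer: $\frac{473}{3} \approx 157.67$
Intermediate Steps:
$S{\left(J,A \right)} = \frac{7}{-3 + A}$ ($S{\left(J,A \right)} = \frac{7}{A - 3} = \frac{7}{-3 + A}$)
$-57 - 92 S{\left(p{\left(B,-1 \right)},0 \right)} = -57 - 92 \frac{7}{-3 + 0} = -57 - 92 \frac{7}{-3} = -57 - 92 \cdot 7 \left(- \frac{1}{3}\right) = -57 - - \frac{644}{3} = -57 + \frac{644}{3} = \frac{473}{3}$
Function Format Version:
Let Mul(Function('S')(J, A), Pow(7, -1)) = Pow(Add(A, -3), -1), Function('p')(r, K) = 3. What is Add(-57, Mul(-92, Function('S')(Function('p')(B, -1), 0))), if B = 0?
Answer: Rational(473, 3) ≈ 157.67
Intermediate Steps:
Function('S')(J, A) = Mul(7, Pow(Add(-3, A), -1)) (Function('S')(J, A) = Mul(7, Pow(Add(A, -3), -1)) = Mul(7, Pow(Add(-3, A), -1)))
Add(-57, Mul(-92, Function('S')(Function('p')(B, -1), 0))) = Add(-57, Mul(-92, Mul(7, Pow(Add(-3, 0), -1)))) = Add(-57, Mul(-92, Mul(7, Pow(-3, -1)))) = Add(-57, Mul(-92, Mul(7, Rational(-1, 3)))) = Add(-57, Mul(-92, Rational(-7, 3))) = Add(-57, Rational(644, 3)) = Rational(473, 3)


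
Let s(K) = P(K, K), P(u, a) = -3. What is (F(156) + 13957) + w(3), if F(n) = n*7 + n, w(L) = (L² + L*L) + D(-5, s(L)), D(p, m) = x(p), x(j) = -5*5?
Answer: 15198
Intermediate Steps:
x(j) = -25
s(K) = -3
D(p, m) = -25
w(L) = -25 + 2*L² (w(L) = (L² + L*L) - 25 = (L² + L²) - 25 = 2*L² - 25 = -25 + 2*L²)
F(n) = 8*n (F(n) = 7*n + n = 8*n)
(F(156) + 13957) + w(3) = (8*156 + 13957) + (-25 + 2*3²) = (1248 + 13957) + (-25 + 2*9) = 15205 + (-25 + 18) = 15205 - 7 = 15198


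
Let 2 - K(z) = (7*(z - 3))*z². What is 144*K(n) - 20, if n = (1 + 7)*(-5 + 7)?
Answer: -3354356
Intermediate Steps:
n = 16 (n = 8*2 = 16)
K(z) = 2 - z²*(-21 + 7*z) (K(z) = 2 - 7*(z - 3)*z² = 2 - 7*(-3 + z)*z² = 2 - (-21 + 7*z)*z² = 2 - z²*(-21 + 7*z))
144*K(n) - 20 = 144*(2 - 7*16³ + 21*16²) - 20 = 144*(2 - 7*4096 + 21*256) - 20 = 144*(2 - 28672 + 5376) - 20 = 144*(-23294) - 20 = -3354336 - 20 = -3354356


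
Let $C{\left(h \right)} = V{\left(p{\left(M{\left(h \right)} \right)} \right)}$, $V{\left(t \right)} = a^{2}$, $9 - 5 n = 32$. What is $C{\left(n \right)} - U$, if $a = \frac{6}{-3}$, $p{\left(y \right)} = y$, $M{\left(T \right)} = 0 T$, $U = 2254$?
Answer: $-2250$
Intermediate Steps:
$M{\left(T \right)} = 0$
$n = - \frac{23}{5}$ ($n = \frac{9}{5} - \frac{32}{5} = - \frac{23}{5} \approx -4.6$)
$a = -2$ ($a = 6 \left(- \frac{1}{3}\right) = -2$)
$V{\left(t \right)} = 4$ ($V{\left(t \right)} = \left(-2\right)^{2} = 4$)
$C{\left(h \right)} = 4$
$C{\left(n \right)} - U = 4 - 2254 = -2250$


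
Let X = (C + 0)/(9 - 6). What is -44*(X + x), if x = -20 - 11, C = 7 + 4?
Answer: 3608/3 ≈ 1202.7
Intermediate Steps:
C = 11
x = -31
X = 11/3 (X = (11 + 0)/(9 - 6) = 11/3 ≈ 3.6667)
-44*(X + x) = -44*(11/3 - 31) = -44*(-82/3) = 3608/3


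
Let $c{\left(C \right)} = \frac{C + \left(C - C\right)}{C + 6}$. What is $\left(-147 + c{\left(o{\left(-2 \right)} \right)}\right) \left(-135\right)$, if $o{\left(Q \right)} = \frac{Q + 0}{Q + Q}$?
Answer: $\frac{257850}{13} \approx 19835.0$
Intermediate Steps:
$o{\left(Q \right)} = \frac{1}{2}$ ($o{\left(Q \right)} = \frac{Q}{2 Q} = Q \frac{1}{2 Q} = \frac{1}{2}$)
$c{\left(C \right)} = \frac{C}{6 + C}$ ($c{\left(C \right)} = \frac{C + 0}{6 + C} = \frac{C}{6 + C}$)
$\left(-147 + c{\left(o{\left(-2 \right)} \right)}\right) \left(-135\right) = \left(-147 + \frac{1}{2 \left(6 + \frac{1}{2}\right)}\right) \left(-135\right) = \left(-147 + \frac{1}{2 \cdot \frac{13}{2}}\right) \left(-135\right) = \left(-147 + \frac{1}{2} \cdot \frac{2}{13}\right) \left(-135\right) = \left(-147 + \frac{1}{13}\right) \left(-135\right) = \left(- \frac{1910}{13}\right) \left(-135\right) = \frac{257850}{13}$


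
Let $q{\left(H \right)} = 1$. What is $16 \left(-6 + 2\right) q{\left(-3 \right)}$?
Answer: $-64$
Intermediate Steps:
$16 \left(-6 + 2\right) q{\left(-3 \right)} = 16 \left(-6 + 2\right) 1 = 16 \left(-4\right) 1 = \left(-64\right) 1 = -64$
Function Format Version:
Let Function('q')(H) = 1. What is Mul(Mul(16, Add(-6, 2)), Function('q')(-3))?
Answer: -64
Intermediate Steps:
Mul(Mul(16, Add(-6, 2)), Function('q')(-3)) = Mul(Mul(16, Add(-6, 2)), 1) = Mul(Mul(16, -4), 1) = Mul(-64, 1) = -64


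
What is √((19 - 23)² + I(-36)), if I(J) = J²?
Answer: 4*√82 ≈ 36.222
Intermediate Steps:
√((19 - 23)² + I(-36)) = √((19 - 23)² + (-36)²) = √((-4)² + 1296) = √(16 + 1296) = √1312 = 4*√82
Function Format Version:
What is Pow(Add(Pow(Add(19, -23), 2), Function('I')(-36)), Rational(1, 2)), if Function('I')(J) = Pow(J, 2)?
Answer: Mul(4, Pow(82, Rational(1, 2))) ≈ 36.222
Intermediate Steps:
Pow(Add(Pow(Add(19, -23), 2), Function('I')(-36)), Rational(1, 2)) = Pow(Add(Pow(Add(19, -23), 2), Pow(-36, 2)), Rational(1, 2)) = Pow(Add(Pow(-4, 2), 1296), Rational(1, 2)) = Pow(Add(16, 1296), Rational(1, 2)) = Pow(1312, Rational(1, 2)) = Mul(4, Pow(82, Rational(1, 2)))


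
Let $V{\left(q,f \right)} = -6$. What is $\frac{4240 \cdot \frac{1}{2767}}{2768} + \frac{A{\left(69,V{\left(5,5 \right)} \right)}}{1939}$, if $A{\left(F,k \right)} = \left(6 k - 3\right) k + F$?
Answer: $\frac{145557208}{928181849} \approx 0.15682$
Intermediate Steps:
$A{\left(F,k \right)} = F + k \left(-3 + 6 k\right)$ ($A{\left(F,k \right)} = \left(-3 + 6 k\right) k + F = k \left(-3 + 6 k\right) + F = F + k \left(-3 + 6 k\right)$)
$\frac{4240 \cdot \frac{1}{2767}}{2768} + \frac{A{\left(69,V{\left(5,5 \right)} \right)}}{1939} = \frac{4240 \cdot \frac{1}{2767}}{2768} + \frac{69 - -18 + 6 \left(-6\right)^{2}}{1939} = 4240 \cdot \frac{1}{2767} \cdot \frac{1}{2768} + \left(69 + 18 + 6 \cdot 36\right) \frac{1}{1939} = \frac{4240}{2767} \cdot \frac{1}{2768} + \left(69 + 18 + 216\right) \frac{1}{1939} = \frac{265}{478691} + 303 \cdot \frac{1}{1939} = \frac{265}{478691} + \frac{303}{1939} = \frac{145557208}{928181849}$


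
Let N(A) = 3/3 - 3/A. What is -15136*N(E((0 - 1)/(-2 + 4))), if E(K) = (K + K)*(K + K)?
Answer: 30272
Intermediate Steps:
E(K) = 4*K² (E(K) = (2*K)*(2*K) = 4*K²)
N(A) = 1 - 3/A (N(A) = 3*(⅓) - 3/A = 1 - 3/A)
-15136*N(E((0 - 1)/(-2 + 4))) = -15136*(-3 + 4*((0 - 1)/(-2 + 4))²)/(4*((0 - 1)/(-2 + 4))²) = -15136*(-3 + 4*(-1/2)²)/(4*(-1/2)²) = -15136*(-3 + 4*(-1*½)²)/(4*(-1*½)²) = -15136*(-3 + 4*(-½)²)/(4*(-½)²) = -15136*(-3 + 4*(¼))/(4*(¼)) = -15136*(-3 + 1)/1 = -15136*(-2) = 30272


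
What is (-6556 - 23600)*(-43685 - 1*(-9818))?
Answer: 1021293252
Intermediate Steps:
(-6556 - 23600)*(-43685 - 1*(-9818)) = -30156*(-43685 + 9818) = -30156*(-33867) = 1021293252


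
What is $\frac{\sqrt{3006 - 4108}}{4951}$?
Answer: $\frac{i \sqrt{1102}}{4951} \approx 0.006705 i$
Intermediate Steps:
$\frac{\sqrt{3006 - 4108}}{4951} = \sqrt{-1102} \cdot \frac{1}{4951} = i \sqrt{1102} \cdot \frac{1}{4951} = \frac{i \sqrt{1102}}{4951}$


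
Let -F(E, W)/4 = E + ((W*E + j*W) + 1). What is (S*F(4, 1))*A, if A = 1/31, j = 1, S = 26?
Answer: -1040/31 ≈ -33.548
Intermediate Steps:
A = 1/31 ≈ 0.032258
F(E, W) = -4 - 4*E - 4*W - 4*E*W (F(E, W) = -4*(E + ((W*E + 1*W) + 1)) = -4*(E + ((E*W + W) + 1)) = -4*(E + ((W + E*W) + 1)) = -4*(E + (1 + W + E*W)) = -4*(1 + E + W + E*W) = -4 - 4*E - 4*W - 4*E*W)
(S*F(4, 1))*A = (26*(-4 - 4*4 - 4*1 - 4*4*1))*(1/31) = (26*(-4 - 16 - 4 - 16))*(1/31) = (26*(-40))*(1/31) = -1040*1/31 = -1040/31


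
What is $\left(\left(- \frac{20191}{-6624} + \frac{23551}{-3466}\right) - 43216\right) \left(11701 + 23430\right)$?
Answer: $- \frac{17429768380645111}{11479392} \approx -1.5184 \cdot 10^{9}$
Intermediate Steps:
$\left(\left(- \frac{20191}{-6624} + \frac{23551}{-3466}\right) - 43216\right) \left(11701 + 23430\right) = \left(\left(\left(-20191\right) \left(- \frac{1}{6624}\right) + 23551 \left(- \frac{1}{3466}\right)\right) - 43216\right) 35131 = \left(\left(\frac{20191}{6624} - \frac{23551}{3466}\right) - 43216\right) 35131 = \left(- \frac{43009909}{11479392} - 43216\right) 35131 = \left(- \frac{496136414581}{11479392}\right) 35131 = - \frac{17429768380645111}{11479392}$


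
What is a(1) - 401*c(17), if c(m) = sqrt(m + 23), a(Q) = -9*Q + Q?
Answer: -8 - 802*sqrt(10) ≈ -2544.1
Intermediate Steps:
a(Q) = -8*Q
c(m) = sqrt(23 + m)
a(1) - 401*c(17) = -8*1 - 401*sqrt(23 + 17) = -8 - 802*sqrt(10)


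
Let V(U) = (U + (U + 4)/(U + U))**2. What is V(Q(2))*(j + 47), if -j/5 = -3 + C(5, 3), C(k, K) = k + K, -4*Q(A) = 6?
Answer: 1078/9 ≈ 119.78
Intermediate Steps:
Q(A) = -3/2 (Q(A) = -1/4*6 = -3/2)
C(k, K) = K + k
V(U) = (U + (4 + U)/(2*U))**2 (V(U) = (U + (4 + U)/((2*U)))**2 = (U + (4 + U)*(1/(2*U)))**2 = (U + (4 + U)/(2*U))**2)
j = -25 (j = -5*(-3 + (3 + 5)) = -5*(-3 + 8) = -5*5 = -25)
V(Q(2))*(j + 47) = ((4 - 3/2 + 2*(-3/2)**2)**2/(4*(-3/2)**2))*(-25 + 47) = ((1/4)*(4/9)*(4 - 3/2 + 2*(9/4))**2)*22 = ((1/4)*(4/9)*(4 - 3/2 + 9/2)**2)*22 = ((1/4)*(4/9)*7**2)*22 = ((1/4)*(4/9)*49)*22 = (49/9)*22 = 1078/9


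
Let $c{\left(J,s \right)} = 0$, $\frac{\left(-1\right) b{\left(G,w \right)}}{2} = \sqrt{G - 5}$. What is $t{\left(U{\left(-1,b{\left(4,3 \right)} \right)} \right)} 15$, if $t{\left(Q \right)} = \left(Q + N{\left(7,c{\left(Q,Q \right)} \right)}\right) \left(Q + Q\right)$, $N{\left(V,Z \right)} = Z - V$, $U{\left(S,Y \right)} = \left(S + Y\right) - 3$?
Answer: $1200 + 900 i \approx 1200.0 + 900.0 i$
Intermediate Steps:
$b{\left(G,w \right)} = - 2 \sqrt{-5 + G}$ ($b{\left(G,w \right)} = - 2 \sqrt{G - 5} = - 2 \sqrt{-5 + G}$)
$U{\left(S,Y \right)} = -3 + S + Y$
$t{\left(Q \right)} = 2 Q \left(-7 + Q\right)$ ($t{\left(Q \right)} = \left(Q + \left(0 - 7\right)\right) \left(Q + Q\right) = \left(Q + \left(0 - 7\right)\right) 2 Q = \left(Q - 7\right) 2 Q = \left(-7 + Q\right) 2 Q = 2 Q \left(-7 + Q\right)$)
$t{\left(U{\left(-1,b{\left(4,3 \right)} \right)} \right)} 15 = 2 \left(-3 - 1 - 2 \sqrt{-5 + 4}\right) \left(-7 - \left(4 + 2 \sqrt{-5 + 4}\right)\right) 15 = 2 \left(-3 - 1 - 2 \sqrt{-1}\right) \left(-7 - \left(4 + 2 i\right)\right) 15 = 2 \left(-3 - 1 - 2 i\right) \left(-7 - \left(4 + 2 i\right)\right) 15 = 2 \left(-4 - 2 i\right) \left(-7 - \left(4 + 2 i\right)\right) 15 = 2 \left(-4 - 2 i\right) \left(-11 - 2 i\right) 15 = 2 \left(-11 - 2 i\right) \left(-4 - 2 i\right) 15 = 30 \left(-11 - 2 i\right) \left(-4 - 2 i\right)$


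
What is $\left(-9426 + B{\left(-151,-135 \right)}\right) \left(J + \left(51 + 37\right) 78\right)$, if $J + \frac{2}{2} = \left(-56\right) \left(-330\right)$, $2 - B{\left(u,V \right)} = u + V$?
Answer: $-231584334$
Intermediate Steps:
$B{\left(u,V \right)} = 2 - V - u$ ($B{\left(u,V \right)} = 2 - \left(u + V\right) = 2 - \left(V + u\right) = 2 - V - u$)
$J = 18479$ ($J = -1 - -18480 = -1 + 18480 = 18479$)
$\left(-9426 + B{\left(-151,-135 \right)}\right) \left(J + \left(51 + 37\right) 78\right) = \left(-9426 - -288\right) \left(18479 + \left(51 + 37\right) 78\right) = \left(-9426 + \left(2 + 135 + 151\right)\right) \left(18479 + 88 \cdot 78\right) = \left(-9426 + 288\right) \left(18479 + 6864\right) = \left(-9138\right) 25343 = -231584334$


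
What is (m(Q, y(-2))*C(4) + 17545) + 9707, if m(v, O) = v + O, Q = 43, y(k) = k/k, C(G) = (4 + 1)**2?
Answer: 28352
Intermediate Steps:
C(G) = 25 (C(G) = 5**2 = 25)
y(k) = 1
m(v, O) = O + v
(m(Q, y(-2))*C(4) + 17545) + 9707 = ((1 + 43)*25 + 17545) + 9707 = (44*25 + 17545) + 9707 = (1100 + 17545) + 9707 = 18645 + 9707 = 28352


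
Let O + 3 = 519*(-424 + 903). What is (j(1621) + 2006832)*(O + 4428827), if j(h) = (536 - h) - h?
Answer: 9374149055550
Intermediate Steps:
O = 248598 (O = -3 + 519*(-424 + 903) = -3 + 519*479 = -3 + 248601 = 248598)
j(h) = 536 - 2*h
(j(1621) + 2006832)*(O + 4428827) = ((536 - 2*1621) + 2006832)*(248598 + 4428827) = ((536 - 3242) + 2006832)*4677425 = (-2706 + 2006832)*4677425 = 2004126*4677425 = 9374149055550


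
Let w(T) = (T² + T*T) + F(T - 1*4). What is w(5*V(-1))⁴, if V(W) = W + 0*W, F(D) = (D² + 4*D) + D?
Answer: 54700816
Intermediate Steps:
F(D) = D² + 5*D
V(W) = W (V(W) = W + 0 = W)
w(T) = 2*T² + (1 + T)*(-4 + T) (w(T) = (T² + T*T) + (T - 1*4)*(5 + (T - 1*4)) = (T² + T²) + (T - 4)*(5 + (T - 4)) = 2*T² + (-4 + T)*(5 + (-4 + T)) = 2*T² + (-4 + T)*(1 + T) = 2*T² + (1 + T)*(-4 + T))
w(5*V(-1))⁴ = (-4 - 15*(-1) + 3*(5*(-1))²)⁴ = (-4 - 3*(-5) + 3*(-5)²)⁴ = (-4 + 15 + 3*25)⁴ = (-4 + 15 + 75)⁴ = 86⁴ = 54700816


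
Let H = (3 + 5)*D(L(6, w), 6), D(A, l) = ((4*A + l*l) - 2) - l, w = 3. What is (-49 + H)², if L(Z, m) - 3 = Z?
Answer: 214369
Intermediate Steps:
L(Z, m) = 3 + Z
D(A, l) = -2 + l² - l + 4*A (D(A, l) = ((4*A + l²) - 2) - l = ((l² + 4*A) - 2) - l = (-2 + l² + 4*A) - l = -2 + l² - l + 4*A)
H = 512 (H = (3 + 5)*(-2 + 6² - 1*6 + 4*(3 + 6)) = 8*(-2 + 36 - 6 + 4*9) = 8*(-2 + 36 - 6 + 36) = 8*64 = 512)
(-49 + H)² = (-49 + 512)² = 463² = 214369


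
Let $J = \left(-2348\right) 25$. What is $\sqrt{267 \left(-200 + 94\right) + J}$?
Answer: $i \sqrt{87002} \approx 294.96 i$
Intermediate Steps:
$J = -58700$
$\sqrt{267 \left(-200 + 94\right) + J} = \sqrt{267 \left(-200 + 94\right) - 58700} = \sqrt{267 \left(-106\right) - 58700} = \sqrt{-28302 - 58700} = \sqrt{-87002} = i \sqrt{87002}$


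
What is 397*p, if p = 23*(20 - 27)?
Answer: -63917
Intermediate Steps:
p = -161 (p = 23*(-7) = -161)
397*p = 397*(-161) = -63917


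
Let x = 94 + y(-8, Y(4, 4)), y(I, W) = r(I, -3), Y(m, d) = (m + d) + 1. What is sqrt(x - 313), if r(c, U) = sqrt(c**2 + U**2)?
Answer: sqrt(-219 + sqrt(73)) ≈ 14.507*I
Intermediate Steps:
Y(m, d) = 1 + d + m (Y(m, d) = (d + m) + 1 = 1 + d + m)
r(c, U) = sqrt(U**2 + c**2)
y(I, W) = sqrt(9 + I**2) (y(I, W) = sqrt((-3)**2 + I**2) = sqrt(9 + I**2))
x = 94 + sqrt(73) (x = 94 + sqrt(9 + (-8)**2) = 94 + sqrt(9 + 64) = 94 + sqrt(73) ≈ 102.54)
sqrt(x - 313) = sqrt((94 + sqrt(73)) - 313) = sqrt(-219 + sqrt(73))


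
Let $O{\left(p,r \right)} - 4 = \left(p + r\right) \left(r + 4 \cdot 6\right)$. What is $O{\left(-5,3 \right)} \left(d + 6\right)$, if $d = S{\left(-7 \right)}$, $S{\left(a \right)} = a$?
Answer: $50$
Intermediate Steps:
$O{\left(p,r \right)} = 4 + \left(24 + r\right) \left(p + r\right)$ ($O{\left(p,r \right)} = 4 + \left(p + r\right) \left(r + 4 \cdot 6\right) = 4 + \left(p + r\right) \left(r + 24\right) = 4 + \left(p + r\right) \left(24 + r\right) = 4 + \left(24 + r\right) \left(p + r\right)$)
$d = -7$
$O{\left(-5,3 \right)} \left(d + 6\right) = \left(4 + 3^{2} + 24 \left(-5\right) + 24 \cdot 3 - 15\right) \left(-7 + 6\right) = \left(4 + 9 - 120 + 72 - 15\right) \left(-1\right) = \left(-50\right) \left(-1\right) = 50$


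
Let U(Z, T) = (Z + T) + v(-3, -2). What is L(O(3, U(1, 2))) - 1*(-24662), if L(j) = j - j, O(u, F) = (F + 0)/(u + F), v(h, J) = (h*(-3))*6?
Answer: 24662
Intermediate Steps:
v(h, J) = -18*h (v(h, J) = -3*h*6 = -18*h)
U(Z, T) = 54 + T + Z (U(Z, T) = (Z + T) - 18*(-3) = (T + Z) + 54 = 54 + T + Z)
O(u, F) = F/(F + u)
L(j) = 0
L(O(3, U(1, 2))) - 1*(-24662) = 0 - 1*(-24662) = 0 + 24662 = 24662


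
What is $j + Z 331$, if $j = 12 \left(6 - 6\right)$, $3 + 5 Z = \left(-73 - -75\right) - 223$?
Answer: $- \frac{74144}{5} \approx -14829.0$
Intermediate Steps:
$Z = - \frac{224}{5}$ ($Z = - \frac{3}{5} + \frac{\left(-73 - -75\right) - 223}{5} = - \frac{3}{5} + \frac{\left(-73 + 75\right) - 223}{5} = - \frac{3}{5} + \frac{2 - 223}{5} = - \frac{3}{5} + \frac{1}{5} \left(-221\right) = - \frac{3}{5} - \frac{221}{5} = - \frac{224}{5} \approx -44.8$)
$j = 0$ ($j = 12 \cdot 0 = 0$)
$j + Z 331 = 0 - \frac{74144}{5} = - \frac{74144}{5}$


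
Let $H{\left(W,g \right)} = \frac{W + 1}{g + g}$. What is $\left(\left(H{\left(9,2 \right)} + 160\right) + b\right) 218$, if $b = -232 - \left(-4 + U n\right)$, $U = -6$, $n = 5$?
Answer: $-7739$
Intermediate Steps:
$H{\left(W,g \right)} = \frac{1 + W}{2 g}$
$b = -198$ ($b = -232 - \left(-4 - 30\right) = -232 - -34 = -232 + 34 = -198$)
$\left(\left(H{\left(9,2 \right)} + 160\right) + b\right) 218 = \left(\left(\frac{1 + 9}{2 \cdot 2} + 160\right) - 198\right) 218 = \left(\left(\frac{1}{2} \cdot \frac{1}{2} \cdot 10 + 160\right) - 198\right) 218 = \left(\left(\frac{5}{2} + 160\right) - 198\right) 218 = \left(\frac{325}{2} - 198\right) 218 = \left(- \frac{71}{2}\right) 218 = -7739$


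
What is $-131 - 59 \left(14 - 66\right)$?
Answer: $2937$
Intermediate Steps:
$-131 - 59 \left(14 - 66\right) = -131 - -3068 = -131 + 3068 = 2937$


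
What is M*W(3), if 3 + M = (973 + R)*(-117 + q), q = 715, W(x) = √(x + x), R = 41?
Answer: 606369*√6 ≈ 1.4853e+6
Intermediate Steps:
W(x) = √2*√x (W(x) = √(2*x) = √2*√x)
M = 606369 (M = -3 + (973 + 41)*(-117 + 715) = -3 + 1014*598 = -3 + 606372 = 606369)
M*W(3) = 606369*(√2*√3) = 606369*√6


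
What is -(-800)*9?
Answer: 7200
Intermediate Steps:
-(-800)*9 = -50*(-144) = 7200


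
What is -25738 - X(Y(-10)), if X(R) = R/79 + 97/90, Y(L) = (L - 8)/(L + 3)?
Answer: -1281035521/49770 ≈ -25739.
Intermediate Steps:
Y(L) = (-8 + L)/(3 + L)
X(R) = 97/90 + R/79 (X(R) = R*(1/79) + 97*(1/90) = R/79 + 97/90 = 97/90 + R/79)
-25738 - X(Y(-10)) = -25738 - (97/90 + ((-8 - 10)/(3 - 10))/79) = -25738 - (97/90 + (-18/(-7))/79) = -25738 - (97/90 + (-⅐*(-18))/79) = -25738 - (97/90 + (1/79)*(18/7)) = -25738 - (97/90 + 18/553) = -25738 - 1*55261/49770 = -25738 - 55261/49770 = -1281035521/49770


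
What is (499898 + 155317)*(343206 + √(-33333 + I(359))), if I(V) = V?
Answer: 224873719290 + 655215*I*√32974 ≈ 2.2487e+11 + 1.1898e+8*I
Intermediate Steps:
(499898 + 155317)*(343206 + √(-33333 + I(359))) = (499898 + 155317)*(343206 + √(-33333 + 359)) = 655215*(343206 + √(-32974)) = 655215*(343206 + I*√32974) = 224873719290 + 655215*I*√32974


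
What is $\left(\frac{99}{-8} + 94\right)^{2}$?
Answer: $\frac{426409}{64} \approx 6662.6$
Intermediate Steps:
$\left(\frac{99}{-8} + 94\right)^{2} = \left(99 \left(- \frac{1}{8}\right) + 94\right)^{2} = \left(- \frac{99}{8} + 94\right)^{2} = \left(\frac{653}{8}\right)^{2} = \frac{426409}{64}$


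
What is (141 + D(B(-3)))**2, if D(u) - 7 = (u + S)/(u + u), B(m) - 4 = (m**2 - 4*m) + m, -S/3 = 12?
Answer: 10556001/484 ≈ 21810.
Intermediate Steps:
S = -36 (S = -3*12 = -36)
B(m) = 4 + m**2 - 3*m (B(m) = 4 + ((m**2 - 4*m) + m) = 4 + (m**2 - 3*m) = 4 + m**2 - 3*m)
D(u) = 7 + (-36 + u)/(2*u) (D(u) = 7 + (u - 36)/(u + u) = 7 + (-36 + u)/((2*u)) = 7 + (-36 + u)*(1/(2*u)) = 7 + (-36 + u)/(2*u))
(141 + D(B(-3)))**2 = (141 + (15/2 - 18/(4 + (-3)**2 - 3*(-3))))**2 = (141 + (15/2 - 18/(4 + 9 + 9)))**2 = (141 + (15/2 - 18/22))**2 = (141 + (15/2 - 18*1/22))**2 = (141 + (15/2 - 9/11))**2 = (141 + 147/22)**2 = (3249/22)**2 = 10556001/484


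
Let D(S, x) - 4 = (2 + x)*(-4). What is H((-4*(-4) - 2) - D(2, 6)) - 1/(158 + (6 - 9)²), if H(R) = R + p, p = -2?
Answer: 6679/167 ≈ 39.994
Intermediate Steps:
D(S, x) = -4 - 4*x (D(S, x) = 4 + (2 + x)*(-4) = 4 + (-8 - 4*x) = -4 - 4*x)
H(R) = -2 + R (H(R) = R - 2 = -2 + R)
H((-4*(-4) - 2) - D(2, 6)) - 1/(158 + (6 - 9)²) = (-2 + ((-4*(-4) - 2) - (-4 - 4*6))) - 1/(158 + (6 - 9)²) = (-2 + ((16 - 2) - (-4 - 24))) - 1/(158 + (-3)²) = (-2 + (14 - 1*(-28))) - 1/(158 + 9) = (-2 + (14 + 28)) - 1/167 = (-2 + 42) - 1*1/167 = 40 - 1/167 = 6679/167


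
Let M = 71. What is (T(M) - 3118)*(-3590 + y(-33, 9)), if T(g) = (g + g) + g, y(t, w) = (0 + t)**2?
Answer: 7265405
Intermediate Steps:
y(t, w) = t**2
T(g) = 3*g (T(g) = 2*g + g = 3*g)
(T(M) - 3118)*(-3590 + y(-33, 9)) = (3*71 - 3118)*(-3590 + (-33)**2) = (213 - 3118)*(-3590 + 1089) = -2905*(-2501) = 7265405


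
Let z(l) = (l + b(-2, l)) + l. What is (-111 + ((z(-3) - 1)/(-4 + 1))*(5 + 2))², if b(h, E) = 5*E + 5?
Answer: 45796/9 ≈ 5088.4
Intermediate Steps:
b(h, E) = 5 + 5*E
z(l) = 5 + 7*l (z(l) = (l + (5 + 5*l)) + l = (5 + 6*l) + l = 5 + 7*l)
(-111 + ((z(-3) - 1)/(-4 + 1))*(5 + 2))² = (-111 + (((5 + 7*(-3)) - 1)/(-4 + 1))*(5 + 2))² = (-111 + (((5 - 21) - 1)/(-3))*7)² = (-111 + ((-16 - 1)*(-⅓))*7)² = (-111 - 17*(-⅓)*7)² = (-111 + (17/3)*7)² = (-111 + 119/3)² = (-214/3)² = 45796/9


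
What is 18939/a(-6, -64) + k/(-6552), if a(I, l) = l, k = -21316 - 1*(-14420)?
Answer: -15455873/52416 ≈ -294.87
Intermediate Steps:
k = -6896 (k = -21316 + 14420 = -6896)
18939/a(-6, -64) + k/(-6552) = 18939/(-64) - 6896/(-6552) = 18939*(-1/64) - 6896*(-1/6552) = -18939/64 + 862/819 = -15455873/52416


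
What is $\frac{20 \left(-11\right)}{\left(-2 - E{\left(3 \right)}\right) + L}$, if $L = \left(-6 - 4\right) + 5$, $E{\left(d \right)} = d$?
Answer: $22$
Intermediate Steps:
$L = -5$ ($L = -10 + 5 = -5$)
$\frac{20 \left(-11\right)}{\left(-2 - E{\left(3 \right)}\right) + L} = \frac{20 \left(-11\right)}{\left(-2 - 3\right) - 5} = - \frac{220}{\left(-2 - 3\right) - 5} = - \frac{220}{-5 - 5} = - \frac{220}{-10} = \left(-220\right) \left(- \frac{1}{10}\right) = 22$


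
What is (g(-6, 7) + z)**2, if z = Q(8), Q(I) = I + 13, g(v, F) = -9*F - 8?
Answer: 2500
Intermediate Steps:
g(v, F) = -8 - 9*F
Q(I) = 13 + I
z = 21 (z = 13 + 8 = 21)
(g(-6, 7) + z)**2 = ((-8 - 9*7) + 21)**2 = ((-8 - 63) + 21)**2 = (-71 + 21)**2 = (-50)**2 = 2500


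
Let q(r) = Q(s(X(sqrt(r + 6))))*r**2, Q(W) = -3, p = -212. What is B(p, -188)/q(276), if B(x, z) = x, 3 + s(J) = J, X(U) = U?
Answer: 53/57132 ≈ 0.00092768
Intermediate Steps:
s(J) = -3 + J
q(r) = -3*r**2
B(p, -188)/q(276) = -212/((-3*276**2)) = -212/((-3*76176)) = -212/(-228528) = -212*(-1/228528) = 53/57132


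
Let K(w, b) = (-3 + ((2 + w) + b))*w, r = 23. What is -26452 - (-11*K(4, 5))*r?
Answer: -18356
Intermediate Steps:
K(w, b) = w*(-1 + b + w) (K(w, b) = (-3 + (2 + b + w))*w = (-1 + b + w)*w = w*(-1 + b + w))
-26452 - (-11*K(4, 5))*r = -26452 - (-44*(-1 + 5 + 4))*23 = -26452 - (-44*8)*23 = -26452 - (-11*32)*23 = -26452 - (-352)*23 = -26452 - 1*(-8096) = -26452 + 8096 = -18356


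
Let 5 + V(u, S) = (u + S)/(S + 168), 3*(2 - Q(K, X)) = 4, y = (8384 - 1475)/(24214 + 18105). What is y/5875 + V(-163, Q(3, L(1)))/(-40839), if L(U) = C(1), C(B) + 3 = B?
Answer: 18997239373/109312801793250 ≈ 0.00017379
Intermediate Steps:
y = 6909/42319 ≈ 0.16326
C(B) = -3 + B
L(U) = -2 (L(U) = -3 + 1 = -2)
Q(K, X) = ⅔ (Q(K, X) = 2 - ⅓*4 = 2 - 4/3 = ⅔)
V(u, S) = -5 + (S + u)/(168 + S) (V(u, S) = -5 + (u + S)/(S + 168) = -5 + (S + u)/(168 + S))
y/5875 + V(-163, Q(3, L(1)))/(-40839) = (6909/42319)/5875 + ((-840 - 163 - 4*⅔)/(168 + ⅔))/(-40839) = (6909/42319)*(1/5875) + ((-840 - 163 - 8/3)/(506/3))*(-1/40839) = 147/5289875 + ((3/506)*(-3017/3))*(-1/40839) = 147/5289875 - 3017/506*(-1/40839) = 147/5289875 + 3017/20664534 = 18997239373/109312801793250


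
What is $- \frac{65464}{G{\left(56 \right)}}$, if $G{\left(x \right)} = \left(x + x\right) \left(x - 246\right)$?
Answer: $\frac{1169}{380} \approx 3.0763$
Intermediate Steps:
$G{\left(x \right)} = 2 x \left(-246 + x\right)$
$- \frac{65464}{G{\left(56 \right)}} = - \frac{65464}{2 \cdot 56 \left(-246 + 56\right)} = - \frac{65464}{2 \cdot 56 \left(-190\right)} = - \frac{65464}{-21280} = \left(-65464\right) \left(- \frac{1}{21280}\right) = \frac{1169}{380}$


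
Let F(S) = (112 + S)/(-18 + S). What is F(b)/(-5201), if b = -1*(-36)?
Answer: -74/46809 ≈ -0.0015809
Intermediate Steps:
b = 36
F(S) = (112 + S)/(-18 + S)
F(b)/(-5201) = ((112 + 36)/(-18 + 36))/(-5201) = (148/18)*(-1/5201) = ((1/18)*148)*(-1/5201) = (74/9)*(-1/5201) = -74/46809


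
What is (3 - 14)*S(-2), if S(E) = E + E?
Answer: 44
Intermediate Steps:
S(E) = 2*E
(3 - 14)*S(-2) = (3 - 14)*(2*(-2)) = -11*(-4) = 44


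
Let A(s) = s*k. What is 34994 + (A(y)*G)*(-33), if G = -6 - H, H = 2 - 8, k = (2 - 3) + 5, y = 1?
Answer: 34994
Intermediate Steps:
k = 4 (k = -1 + 5 = 4)
H = -6
G = 0 (G = -6 - 1*(-6) = -6 + 6 = 0)
A(s) = 4*s (A(s) = s*4 = 4*s)
34994 + (A(y)*G)*(-33) = 34994 + ((4*1)*0)*(-33) = 34994 + (4*0)*(-33) = 34994 + 0*(-33) = 34994 + 0 = 34994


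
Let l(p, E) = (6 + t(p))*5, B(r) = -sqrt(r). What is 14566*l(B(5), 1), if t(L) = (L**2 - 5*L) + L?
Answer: 801130 + 291320*sqrt(5) ≈ 1.4525e+6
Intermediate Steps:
t(L) = L**2 - 4*L
l(p, E) = 30 + 5*p*(-4 + p) (l(p, E) = (6 + p*(-4 + p))*5 = 30 + 5*p*(-4 + p))
14566*l(B(5), 1) = 14566*(30 + 5*(-sqrt(5))*(-4 - sqrt(5))) = 14566*(30 - 5*sqrt(5)*(-4 - sqrt(5))) = 436980 - 72830*sqrt(5)*(-4 - sqrt(5))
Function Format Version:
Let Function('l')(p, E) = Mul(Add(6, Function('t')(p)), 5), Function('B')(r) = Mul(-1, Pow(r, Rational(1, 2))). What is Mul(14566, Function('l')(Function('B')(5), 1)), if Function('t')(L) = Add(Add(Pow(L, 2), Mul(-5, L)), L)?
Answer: Add(801130, Mul(291320, Pow(5, Rational(1, 2)))) ≈ 1.4525e+6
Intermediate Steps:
Function('t')(L) = Add(Pow(L, 2), Mul(-4, L))
Function('l')(p, E) = Add(30, Mul(5, p, Add(-4, p))) (Function('l')(p, E) = Mul(Add(6, Mul(p, Add(-4, p))), 5) = Add(30, Mul(5, p, Add(-4, p))))
Mul(14566, Function('l')(Function('B')(5), 1)) = Mul(14566, Add(30, Mul(5, Mul(-1, Pow(5, Rational(1, 2))), Add(-4, Mul(-1, Pow(5, Rational(1, 2))))))) = Mul(14566, Add(30, Mul(-5, Pow(5, Rational(1, 2)), Add(-4, Mul(-1, Pow(5, Rational(1, 2))))))) = Add(436980, Mul(-72830, Pow(5, Rational(1, 2)), Add(-4, Mul(-1, Pow(5, Rational(1, 2))))))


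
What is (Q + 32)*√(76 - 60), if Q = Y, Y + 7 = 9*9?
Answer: 424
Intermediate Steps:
Y = 74 (Y = -7 + 9*9 = -7 + 81 = 74)
Q = 74
(Q + 32)*√(76 - 60) = (74 + 32)*√(76 - 60) = 106*√16 = 106*4 = 424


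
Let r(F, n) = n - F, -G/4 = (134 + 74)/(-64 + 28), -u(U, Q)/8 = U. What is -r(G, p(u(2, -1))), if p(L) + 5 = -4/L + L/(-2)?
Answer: 715/36 ≈ 19.861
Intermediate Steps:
u(U, Q) = -8*U
p(L) = -5 - 4/L - L/2 (p(L) = -5 + (-4/L + L/(-2)) = -5 + (-4/L + L*(-½)) = -5 + (-4/L - L/2) = -5 - 4/L - L/2)
G = 208/9 (G = -4*(134 + 74)/(-64 + 28) = -832/(-36) = -832*(-1)/36 = -4*(-52/9) = 208/9 ≈ 23.111)
-r(G, p(u(2, -1))) = -((-5 - 4/((-8*2)) - (-4)*2) - 1*208/9) = -((-5 - 4/(-16) - ½*(-16)) - 208/9) = -((-5 - 4*(-1/16) + 8) - 208/9) = -((-5 + ¼ + 8) - 208/9) = -(13/4 - 208/9) = -1*(-715/36) = 715/36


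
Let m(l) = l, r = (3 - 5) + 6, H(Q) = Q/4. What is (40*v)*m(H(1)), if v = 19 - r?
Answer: 150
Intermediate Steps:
H(Q) = Q/4 (H(Q) = Q*(¼) = Q/4)
r = 4 (r = -2 + 6 = 4)
v = 15 (v = 19 - 1*4 = 19 - 4 = 15)
(40*v)*m(H(1)) = (40*15)*((¼)*1) = 600*(¼) = 150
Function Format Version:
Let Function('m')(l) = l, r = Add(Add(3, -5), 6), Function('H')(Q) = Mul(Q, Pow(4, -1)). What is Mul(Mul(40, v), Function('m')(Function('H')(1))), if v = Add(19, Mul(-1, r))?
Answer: 150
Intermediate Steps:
Function('H')(Q) = Mul(Rational(1, 4), Q) (Function('H')(Q) = Mul(Q, Rational(1, 4)) = Mul(Rational(1, 4), Q))
r = 4 (r = Add(-2, 6) = 4)
v = 15 (v = Add(19, Mul(-1, 4)) = Add(19, -4) = 15)
Mul(Mul(40, v), Function('m')(Function('H')(1))) = Mul(Mul(40, 15), Mul(Rational(1, 4), 1)) = Mul(600, Rational(1, 4)) = 150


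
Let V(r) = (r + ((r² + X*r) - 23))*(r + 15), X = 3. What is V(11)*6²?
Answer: 132912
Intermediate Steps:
V(r) = (15 + r)*(-23 + r² + 4*r) (V(r) = (r + ((r² + 3*r) - 23))*(r + 15) = (r + (-23 + r² + 3*r))*(15 + r) = (-23 + r² + 4*r)*(15 + r) = (15 + r)*(-23 + r² + 4*r))
V(11)*6² = (-345 + 11³ + 19*11² + 37*11)*6² = (-345 + 1331 + 19*121 + 407)*36 = (-345 + 1331 + 2299 + 407)*36 = 3692*36 = 132912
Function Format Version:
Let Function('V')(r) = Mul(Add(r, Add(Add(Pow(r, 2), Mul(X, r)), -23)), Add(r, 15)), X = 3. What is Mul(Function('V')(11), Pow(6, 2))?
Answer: 132912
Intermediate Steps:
Function('V')(r) = Mul(Add(15, r), Add(-23, Pow(r, 2), Mul(4, r))) (Function('V')(r) = Mul(Add(r, Add(Add(Pow(r, 2), Mul(3, r)), -23)), Add(r, 15)) = Mul(Add(r, Add(-23, Pow(r, 2), Mul(3, r))), Add(15, r)) = Mul(Add(-23, Pow(r, 2), Mul(4, r)), Add(15, r)) = Mul(Add(15, r), Add(-23, Pow(r, 2), Mul(4, r))))
Mul(Function('V')(11), Pow(6, 2)) = Mul(Add(-345, Pow(11, 3), Mul(19, Pow(11, 2)), Mul(37, 11)), Pow(6, 2)) = Mul(Add(-345, 1331, Mul(19, 121), 407), 36) = Mul(Add(-345, 1331, 2299, 407), 36) = Mul(3692, 36) = 132912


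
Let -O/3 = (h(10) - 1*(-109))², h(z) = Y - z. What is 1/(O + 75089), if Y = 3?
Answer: 1/43877 ≈ 2.2791e-5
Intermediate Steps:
h(z) = 3 - z
O = -31212 (O = -3*((3 - 1*10) - 1*(-109))² = -3*((3 - 10) + 109)² = -3*(-7 + 109)² = -3*102² = -3*10404 = -31212)
1/(O + 75089) = 1/(-31212 + 75089) = 1/43877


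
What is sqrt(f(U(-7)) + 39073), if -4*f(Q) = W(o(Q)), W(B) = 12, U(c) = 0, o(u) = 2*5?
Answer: sqrt(39070) ≈ 197.66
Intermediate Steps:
o(u) = 10
f(Q) = -3 (f(Q) = -1/4*12 = -3)
sqrt(f(U(-7)) + 39073) = sqrt(-3 + 39073) = sqrt(39070)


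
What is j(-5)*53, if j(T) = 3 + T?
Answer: -106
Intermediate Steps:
j(-5)*53 = (3 - 5)*53 = -2*53 = -106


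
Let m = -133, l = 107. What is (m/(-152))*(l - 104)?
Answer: 21/8 ≈ 2.6250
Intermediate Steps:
(m/(-152))*(l - 104) = (-133/(-152))*(107 - 104) = -133*(-1/152)*3 = (7/8)*3 = 21/8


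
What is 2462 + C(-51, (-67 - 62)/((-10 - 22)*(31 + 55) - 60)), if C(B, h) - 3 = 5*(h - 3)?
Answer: 6890045/2812 ≈ 2450.2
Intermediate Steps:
C(B, h) = -12 + 5*h (C(B, h) = 3 + 5*(h - 3) = 3 + 5*(-3 + h) = 3 + (-15 + 5*h) = -12 + 5*h)
2462 + C(-51, (-67 - 62)/((-10 - 22)*(31 + 55) - 60)) = 2462 + (-12 + 5*((-67 - 62)/((-10 - 22)*(31 + 55) - 60))) = 2462 + (-12 + 5*(-129/(-32*86 - 60))) = 2462 + (-12 + 5*(-129/(-2752 - 60))) = 2462 + (-12 + 5*(-129/(-2812))) = 2462 + (-12 + 5*(-129*(-1/2812))) = 2462 + (-12 + 5*(129/2812)) = 2462 + (-12 + 645/2812) = 2462 - 33099/2812 = 6890045/2812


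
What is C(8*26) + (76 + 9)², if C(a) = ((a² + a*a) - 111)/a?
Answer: 1589217/208 ≈ 7640.5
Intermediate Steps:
C(a) = (-111 + 2*a²)/a (C(a) = ((a² + a²) - 111)/a = (2*a² - 111)/a = (-111 + 2*a²)/a)
C(8*26) + (76 + 9)² = (-111/(8*26) + 2*(8*26)) + (76 + 9)² = (-111/208 + 2*208) + 85² = (-111*1/208 + 416) + 7225 = (-111/208 + 416) + 7225 = 86417/208 + 7225 = 1589217/208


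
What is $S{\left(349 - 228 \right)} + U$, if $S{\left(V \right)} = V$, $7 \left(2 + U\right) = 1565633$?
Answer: $\frac{1566466}{7} \approx 2.2378 \cdot 10^{5}$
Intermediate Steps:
$U = \frac{1565619}{7}$ ($U = -2 + \frac{1}{7} \cdot 1565633 = -2 + \frac{1565633}{7} = \frac{1565619}{7} \approx 2.2366 \cdot 10^{5}$)
$S{\left(349 - 228 \right)} + U = \left(349 - 228\right) + \frac{1565619}{7} = 121 + \frac{1565619}{7} = \frac{1566466}{7}$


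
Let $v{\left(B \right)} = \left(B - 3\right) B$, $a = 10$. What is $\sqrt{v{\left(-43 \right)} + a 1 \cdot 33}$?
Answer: $2 \sqrt{577} \approx 48.042$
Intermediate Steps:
$v{\left(B \right)} = B \left(-3 + B\right)$ ($v{\left(B \right)} = \left(-3 + B\right) B = B \left(-3 + B\right)$)
$\sqrt{v{\left(-43 \right)} + a 1 \cdot 33} = \sqrt{- 43 \left(-3 - 43\right) + 10 \cdot 1 \cdot 33} = \sqrt{\left(-43\right) \left(-46\right) + 10 \cdot 33} = \sqrt{1978 + 330} = \sqrt{2308} = 2 \sqrt{577}$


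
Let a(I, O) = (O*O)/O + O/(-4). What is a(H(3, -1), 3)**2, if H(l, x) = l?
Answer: 81/16 ≈ 5.0625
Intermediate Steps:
a(I, O) = 3*O/4 (a(I, O) = O**2/O + O*(-1/4) = O - O/4 = 3*O/4)
a(H(3, -1), 3)**2 = ((3/4)*3)**2 = (9/4)**2 = 81/16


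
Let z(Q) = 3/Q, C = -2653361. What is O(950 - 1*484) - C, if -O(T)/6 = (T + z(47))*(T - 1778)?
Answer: 297144127/47 ≈ 6.3222e+6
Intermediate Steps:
O(T) = -6*(-1778 + T)*(3/47 + T) (O(T) = -6*(T + 3/47)*(T - 1778) = -6*(T + 3*(1/47))*(-1778 + T) = -6*(T + 3/47)*(-1778 + T) = -6*(3/47 + T)*(-1778 + T) = -6*(-1778 + T)*(3/47 + T))
O(950 - 1*484) - C = (32004/47 - 6*(950 - 1*484)**2 + 501378*(950 - 1*484)/47) - 1*(-2653361) = (32004/47 - 6*(950 - 484)**2 + 501378*(950 - 484)/47) + 2653361 = (32004/47 - 6*466**2 + (501378/47)*466) + 2653361 = (32004/47 - 6*217156 + 233642148/47) + 2653361 = (32004/47 - 1302936 + 233642148/47) + 2653361 = 172436160/47 + 2653361 = 297144127/47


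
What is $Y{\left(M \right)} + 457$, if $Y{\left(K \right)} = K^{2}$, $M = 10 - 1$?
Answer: $538$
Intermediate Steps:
$M = 9$
$Y{\left(M \right)} + 457 = 9^{2} + 457 = 81 + 457 = 538$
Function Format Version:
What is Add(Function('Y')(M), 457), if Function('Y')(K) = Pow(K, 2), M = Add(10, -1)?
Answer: 538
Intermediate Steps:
M = 9
Add(Function('Y')(M), 457) = Add(Pow(9, 2), 457) = Add(81, 457) = 538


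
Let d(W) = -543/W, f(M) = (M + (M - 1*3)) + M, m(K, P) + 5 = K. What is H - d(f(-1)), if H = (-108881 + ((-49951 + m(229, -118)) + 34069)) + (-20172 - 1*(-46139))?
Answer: -197325/2 ≈ -98663.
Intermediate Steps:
m(K, P) = -5 + K
f(M) = -3 + 3*M (f(M) = (M + (M - 3)) + M = (M + (-3 + M)) + M = (-3 + 2*M) + M = -3 + 3*M)
H = -98572 (H = (-108881 + ((-49951 + (-5 + 229)) + 34069)) + (-20172 - 1*(-46139)) = (-108881 + ((-49951 + 224) + 34069)) + (-20172 + 46139) = (-108881 + (-49727 + 34069)) + 25967 = (-108881 - 15658) + 25967 = -124539 + 25967 = -98572)
H - d(f(-1)) = -98572 - (-543)/(-3 + 3*(-1)) = -98572 - (-543)/(-3 - 3) = -98572 - (-543)/(-6) = -98572 - (-543)*(-1)/6 = -98572 - 1*181/2 = -98572 - 181/2 = -197325/2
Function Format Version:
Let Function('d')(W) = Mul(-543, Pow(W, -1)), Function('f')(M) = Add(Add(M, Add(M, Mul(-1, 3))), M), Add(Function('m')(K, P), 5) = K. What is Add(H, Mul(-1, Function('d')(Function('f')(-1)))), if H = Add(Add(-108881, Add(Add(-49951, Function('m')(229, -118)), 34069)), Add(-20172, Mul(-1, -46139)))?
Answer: Rational(-197325, 2) ≈ -98663.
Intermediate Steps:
Function('m')(K, P) = Add(-5, K)
Function('f')(M) = Add(-3, Mul(3, M)) (Function('f')(M) = Add(Add(M, Add(M, -3)), M) = Add(Add(M, Add(-3, M)), M) = Add(Add(-3, Mul(2, M)), M) = Add(-3, Mul(3, M)))
H = -98572 (H = Add(Add(-108881, Add(Add(-49951, Add(-5, 229)), 34069)), Add(-20172, Mul(-1, -46139))) = Add(Add(-108881, Add(Add(-49951, 224), 34069)), Add(-20172, 46139)) = Add(Add(-108881, Add(-49727, 34069)), 25967) = Add(Add(-108881, -15658), 25967) = Add(-124539, 25967) = -98572)
Add(H, Mul(-1, Function('d')(Function('f')(-1)))) = Add(-98572, Mul(-1, Mul(-543, Pow(Add(-3, Mul(3, -1)), -1)))) = Add(-98572, Mul(-1, Mul(-543, Pow(Add(-3, -3), -1)))) = Add(-98572, Mul(-1, Mul(-543, Pow(-6, -1)))) = Add(-98572, Mul(-1, Mul(-543, Rational(-1, 6)))) = Add(-98572, Mul(-1, Rational(181, 2))) = Add(-98572, Rational(-181, 2)) = Rational(-197325, 2)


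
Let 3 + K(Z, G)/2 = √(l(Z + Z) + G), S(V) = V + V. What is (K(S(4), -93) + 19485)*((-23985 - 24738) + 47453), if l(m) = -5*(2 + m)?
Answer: -24738330 - 2540*I*√183 ≈ -2.4738e+7 - 34361.0*I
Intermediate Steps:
l(m) = -10 - 5*m
S(V) = 2*V
K(Z, G) = -6 + 2*√(-10 + G - 10*Z) (K(Z, G) = -6 + 2*√((-10 - 5*(Z + Z)) + G) = -6 + 2*√((-10 - 10*Z) + G) = -6 + 2*√(-10 + G - 10*Z))
(K(S(4), -93) + 19485)*((-23985 - 24738) + 47453) = ((-6 + 2*√(-10 - 93 - 20*4)) + 19485)*((-23985 - 24738) + 47453) = ((-6 + 2*√(-10 - 93 - 10*8)) + 19485)*(-48723 + 47453) = ((-6 + 2*√(-10 - 93 - 80)) + 19485)*(-1270) = ((-6 + 2*√(-183)) + 19485)*(-1270) = ((-6 + 2*(I*√183)) + 19485)*(-1270) = ((-6 + 2*I*√183) + 19485)*(-1270) = (19479 + 2*I*√183)*(-1270) = -24738330 - 2540*I*√183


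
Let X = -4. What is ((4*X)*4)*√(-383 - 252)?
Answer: -64*I*√635 ≈ -1612.8*I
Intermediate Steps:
((4*X)*4)*√(-383 - 252) = ((4*(-4))*4)*√(-383 - 252) = (-16*4)*√(-635) = -64*I*√635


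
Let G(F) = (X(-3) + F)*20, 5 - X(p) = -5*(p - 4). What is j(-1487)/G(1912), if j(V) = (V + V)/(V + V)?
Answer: 1/37640 ≈ 2.6567e-5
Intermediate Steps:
X(p) = -15 + 5*p (X(p) = 5 - (-5)*(p - 4) = 5 - (-5)*(-4 + p) = 5 - (20 - 5*p) = 5 + (-20 + 5*p) = -15 + 5*p)
G(F) = -600 + 20*F (G(F) = ((-15 + 5*(-3)) + F)*20 = ((-15 - 15) + F)*20 = (-30 + F)*20 = -600 + 20*F)
j(V) = 1 (j(V) = (2*V)/((2*V)) = (2*V)*(1/(2*V)) = 1)
j(-1487)/G(1912) = 1/(-600 + 20*1912) = 1/(-600 + 38240) = 1/37640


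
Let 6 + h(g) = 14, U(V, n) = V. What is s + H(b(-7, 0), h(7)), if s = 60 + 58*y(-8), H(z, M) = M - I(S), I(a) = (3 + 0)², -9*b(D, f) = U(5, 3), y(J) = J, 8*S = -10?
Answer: -405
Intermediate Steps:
h(g) = 8 (h(g) = -6 + 14 = 8)
S = -5/4 (S = (⅛)*(-10) = -5/4 ≈ -1.2500)
b(D, f) = -5/9 (b(D, f) = -⅑*5 = -5/9)
I(a) = 9 (I(a) = 3² = 9)
H(z, M) = -9 + M (H(z, M) = M - 1*9 = M - 9 = -9 + M)
s = -404 (s = 60 + 58*(-8) = 60 - 464 = -404)
s + H(b(-7, 0), h(7)) = -404 + (-9 + 8) = -404 - 1 = -405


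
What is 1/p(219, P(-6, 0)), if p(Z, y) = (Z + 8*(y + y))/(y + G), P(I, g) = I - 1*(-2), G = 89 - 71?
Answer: 14/155 ≈ 0.090323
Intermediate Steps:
G = 18
P(I, g) = 2 + I (P(I, g) = I + 2 = 2 + I)
p(Z, y) = (Z + 16*y)/(18 + y) (p(Z, y) = (Z + 8*(y + y))/(y + 18) = (Z + 8*(2*y))/(18 + y) = (Z + 16*y)/(18 + y))
1/p(219, P(-6, 0)) = 1/((219 + 16*(2 - 6))/(18 + (2 - 6))) = 1/((219 + 16*(-4))/(18 - 4)) = 1/((219 - 64)/14) = 1/((1/14)*155) = 1/(155/14) = 14/155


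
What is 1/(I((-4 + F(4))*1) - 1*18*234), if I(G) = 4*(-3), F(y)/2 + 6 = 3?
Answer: -1/4224 ≈ -0.00023674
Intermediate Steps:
F(y) = -6 (F(y) = -12 + 2*3 = -12 + 6 = -6)
I(G) = -12
1/(I((-4 + F(4))*1) - 1*18*234) = 1/(-12 - 1*18*234) = 1/(-12 - 18*234) = 1/(-12 - 4212) = 1/(-4224) = -1/4224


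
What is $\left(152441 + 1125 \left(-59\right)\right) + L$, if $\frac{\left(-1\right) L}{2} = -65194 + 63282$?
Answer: $89890$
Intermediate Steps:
$L = 3824$ ($L = - 2 \left(-65194 + 63282\right) = \left(-2\right) \left(-1912\right) = 3824$)
$\left(152441 + 1125 \left(-59\right)\right) + L = \left(152441 + 1125 \left(-59\right)\right) + 3824 = \left(152441 - 66375\right) + 3824 = 86066 + 3824 = 89890$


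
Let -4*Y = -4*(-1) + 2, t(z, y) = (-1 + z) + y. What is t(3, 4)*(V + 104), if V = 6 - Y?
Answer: 669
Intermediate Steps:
t(z, y) = -1 + y + z
Y = -3/2 (Y = -(-4*(-1) + 2)/4 = -(4 + 2)/4 = -¼*6 = -3/2 ≈ -1.5000)
V = 15/2 (V = 6 - 1*(-3/2) = 6 + 3/2 = 15/2 ≈ 7.5000)
t(3, 4)*(V + 104) = (-1 + 4 + 3)*(15/2 + 104) = 6*(223/2) = 669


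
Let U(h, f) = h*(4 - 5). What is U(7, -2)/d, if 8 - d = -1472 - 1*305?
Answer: -1/255 ≈ -0.0039216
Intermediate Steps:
U(h, f) = -h (U(h, f) = h*(-1) = -h)
d = 1785 (d = 8 - (-1472 - 1*305) = 8 - (-1472 - 305) = 8 - 1*(-1777) = 8 + 1777 = 1785)
U(7, -2)/d = (-1*7)/1785 = (1/1785)*(-7) = -1/255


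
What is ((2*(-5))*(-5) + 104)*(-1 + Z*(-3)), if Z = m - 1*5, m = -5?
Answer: 4466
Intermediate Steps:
Z = -10 (Z = -5 - 1*5 = -5 - 5 = -10)
((2*(-5))*(-5) + 104)*(-1 + Z*(-3)) = ((2*(-5))*(-5) + 104)*(-1 - 10*(-3)) = (-10*(-5) + 104)*(-1 + 30) = (50 + 104)*29 = 154*29 = 4466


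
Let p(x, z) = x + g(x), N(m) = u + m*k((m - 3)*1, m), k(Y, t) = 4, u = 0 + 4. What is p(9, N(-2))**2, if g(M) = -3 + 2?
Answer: 64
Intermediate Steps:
u = 4
g(M) = -1
N(m) = 4 + 4*m (N(m) = 4 + m*4 = 4 + 4*m)
p(x, z) = -1 + x (p(x, z) = x - 1 = -1 + x)
p(9, N(-2))**2 = (-1 + 9)**2 = 8**2 = 64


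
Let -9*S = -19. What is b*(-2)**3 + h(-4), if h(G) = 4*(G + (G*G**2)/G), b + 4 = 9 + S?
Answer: -80/9 ≈ -8.8889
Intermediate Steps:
S = 19/9 (S = -1/9*(-19) = 19/9 ≈ 2.1111)
b = 64/9 (b = -4 + (9 + 19/9) = -4 + 100/9 = 64/9 ≈ 7.1111)
h(G) = 4*G + 4*G**2 (h(G) = 4*(G + G**3/G) = 4*(G + G**2) = 4*G + 4*G**2)
b*(-2)**3 + h(-4) = (64/9)*(-2)**3 + 4*(-4)*(1 - 4) = (64/9)*(-8) + 4*(-4)*(-3) = -512/9 + 48 = -80/9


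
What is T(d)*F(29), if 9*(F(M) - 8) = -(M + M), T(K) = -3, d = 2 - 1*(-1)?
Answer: -14/3 ≈ -4.6667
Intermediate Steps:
d = 3 (d = 2 + 1 = 3)
F(M) = 8 - 2*M/9 (F(M) = 8 + (-(M + M))/9 = 8 + (-2*M)/9 = 8 - 2*M/9)
T(d)*F(29) = -3*(8 - 2/9*29) = -3*(8 - 58/9) = -3*14/9 = -14/3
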